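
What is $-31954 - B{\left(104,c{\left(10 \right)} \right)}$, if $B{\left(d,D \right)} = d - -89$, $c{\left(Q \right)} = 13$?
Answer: $-32147$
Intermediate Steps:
$B{\left(d,D \right)} = 89 + d$ ($B{\left(d,D \right)} = d + 89 = 89 + d$)
$-31954 - B{\left(104,c{\left(10 \right)} \right)} = -31954 - \left(89 + 104\right) = -31954 - 193 = -32147$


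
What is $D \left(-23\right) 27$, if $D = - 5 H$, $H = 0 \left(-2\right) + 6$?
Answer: $18630$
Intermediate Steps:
$H = 6$ ($H = 0 + 6 = 6$)
$D = -30$ ($D = \left(-5\right) 6 = -30$)
$D \left(-23\right) 27 = \left(-30\right) \left(-23\right) 27 = 690 \cdot 27 = 18630$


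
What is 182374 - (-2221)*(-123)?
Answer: -90809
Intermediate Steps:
182374 - (-2221)*(-123) = 182374 - 1*273183 = 182374 - 273183 = -90809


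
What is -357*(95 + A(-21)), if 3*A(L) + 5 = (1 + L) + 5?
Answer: -31535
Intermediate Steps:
A(L) = ⅓ + L/3 (A(L) = -5/3 + ((1 + L) + 5)/3 = -5/3 + (6 + L)/3 = -5/3 + (2 + L/3) = ⅓ + L/3)
-357*(95 + A(-21)) = -357*(95 + (⅓ + (⅓)*(-21))) = -357*(95 + (⅓ - 7)) = -357*(95 - 20/3) = -357*265/3 = -31535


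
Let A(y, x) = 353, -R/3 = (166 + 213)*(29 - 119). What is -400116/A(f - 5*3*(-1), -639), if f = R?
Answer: -400116/353 ≈ -1133.5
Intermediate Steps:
R = 102330 (R = -3*(166 + 213)*(29 - 119) = -1137*(-90) = -3*(-34110) = 102330)
f = 102330
-400116/A(f - 5*3*(-1), -639) = -400116/353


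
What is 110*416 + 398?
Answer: 46158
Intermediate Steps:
110*416 + 398 = 45760 + 398 = 46158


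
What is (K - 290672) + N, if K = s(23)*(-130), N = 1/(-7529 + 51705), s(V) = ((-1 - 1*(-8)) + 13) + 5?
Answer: -12984298271/44176 ≈ -2.9392e+5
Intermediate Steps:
s(V) = 25 (s(V) = ((-1 + 8) + 13) + 5 = (7 + 13) + 5 = 20 + 5 = 25)
N = 1/44176 ≈ 2.2637e-5
K = -3250 (K = 25*(-130) = -3250)
(K - 290672) + N = (-3250 - 290672) + 1/44176 = -293922 + 1/44176 = -12984298271/44176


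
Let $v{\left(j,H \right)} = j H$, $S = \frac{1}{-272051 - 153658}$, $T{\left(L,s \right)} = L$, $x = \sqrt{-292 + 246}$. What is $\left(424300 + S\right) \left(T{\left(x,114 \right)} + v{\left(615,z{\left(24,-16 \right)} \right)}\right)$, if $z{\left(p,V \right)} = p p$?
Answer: $\frac{2369843672530880}{15767} + \frac{180628328699 i \sqrt{46}}{425709} \approx 1.503 \cdot 10^{11} + 2.8777 \cdot 10^{6} i$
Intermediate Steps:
$x = i \sqrt{46}$ ($x = \sqrt{-46} = i \sqrt{46} \approx 6.7823 i$)
$z{\left(p,V \right)} = p^{2}$
$S = - \frac{1}{425709}$ ($S = \frac{1}{-425709} = - \frac{1}{425709} \approx -2.349 \cdot 10^{-6}$)
$v{\left(j,H \right)} = H j$
$\left(424300 + S\right) \left(T{\left(x,114 \right)} + v{\left(615,z{\left(24,-16 \right)} \right)}\right) = \left(424300 - \frac{1}{425709}\right) \left(i \sqrt{46} + 24^{2} \cdot 615\right) = \frac{180628328699 \left(i \sqrt{46} + 576 \cdot 615\right)}{425709} = \frac{180628328699 \left(i \sqrt{46} + 354240\right)}{425709} = \frac{180628328699 \left(354240 + i \sqrt{46}\right)}{425709} = \frac{2369843672530880}{15767} + \frac{180628328699 i \sqrt{46}}{425709}$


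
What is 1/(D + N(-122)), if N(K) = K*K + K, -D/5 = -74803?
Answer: 1/388777 ≈ 2.5722e-6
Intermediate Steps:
D = 374015 (D = -5*(-74803) = 374015)
N(K) = K + K² (N(K) = K² + K = K + K²)
1/(D + N(-122)) = 1/(374015 - 122*(1 - 122)) = 1/(374015 - 122*(-121)) = 1/(374015 + 14762) = 1/388777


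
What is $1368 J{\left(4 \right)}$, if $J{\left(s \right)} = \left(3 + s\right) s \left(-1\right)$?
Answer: $-38304$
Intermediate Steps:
$J{\left(s \right)} = - s \left(3 + s\right)$ ($J{\left(s \right)} = s \left(3 + s\right) \left(-1\right) = - s \left(3 + s\right)$)
$1368 J{\left(4 \right)} = 1368 \left(\left(-1\right) 4 \left(3 + 4\right)\right) = 1368 \left(\left(-1\right) 4 \cdot 7\right) = 1368 \left(-28\right) = -38304$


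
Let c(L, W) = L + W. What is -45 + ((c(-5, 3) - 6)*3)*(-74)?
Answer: 1731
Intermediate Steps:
-45 + ((c(-5, 3) - 6)*3)*(-74) = -45 + (((-5 + 3) - 6)*3)*(-74) = -45 + ((-2 - 6)*3)*(-74) = -45 - 8*3*(-74) = -45 - 24*(-74) = -45 + 1776 = 1731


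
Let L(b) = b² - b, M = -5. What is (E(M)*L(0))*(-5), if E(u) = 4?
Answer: 0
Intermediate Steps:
(E(M)*L(0))*(-5) = (4*(0*(-1 + 0)))*(-5) = (4*(0*(-1)))*(-5) = (4*0)*(-5) = 0*(-5) = 0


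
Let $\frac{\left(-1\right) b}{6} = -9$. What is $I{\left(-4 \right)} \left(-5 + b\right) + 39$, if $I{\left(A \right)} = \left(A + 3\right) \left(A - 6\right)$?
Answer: $529$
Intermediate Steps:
$b = 54$ ($b = \left(-6\right) \left(-9\right) = 54$)
$I{\left(A \right)} = \left(-6 + A\right) \left(3 + A\right)$ ($I{\left(A \right)} = \left(3 + A\right) \left(-6 + A\right) = \left(-6 + A\right) \left(3 + A\right)$)
$I{\left(-4 \right)} \left(-5 + b\right) + 39 = \left(-18 + \left(-4\right)^{2} - -12\right) \left(-5 + 54\right) + 39 = \left(-18 + 16 + 12\right) 49 + 39 = 10 \cdot 49 + 39 = 490 + 39 = 529$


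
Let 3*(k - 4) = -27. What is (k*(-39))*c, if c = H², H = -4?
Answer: 3120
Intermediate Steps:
k = -5 (k = 4 + (⅓)*(-27) = 4 - 9 = -5)
c = 16 (c = (-4)² = 16)
(k*(-39))*c = -5*(-39)*16 = 195*16 = 3120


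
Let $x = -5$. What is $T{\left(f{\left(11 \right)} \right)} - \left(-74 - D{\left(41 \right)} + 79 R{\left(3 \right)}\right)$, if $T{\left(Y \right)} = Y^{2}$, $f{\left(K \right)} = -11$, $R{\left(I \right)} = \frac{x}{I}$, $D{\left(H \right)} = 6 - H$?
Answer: $\frac{875}{3} \approx 291.67$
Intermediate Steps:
$R{\left(I \right)} = - \frac{5}{I}$
$T{\left(f{\left(11 \right)} \right)} - \left(-74 - D{\left(41 \right)} + 79 R{\left(3 \right)}\right) = \left(-11\right)^{2} + \left(\left(6 - 41\right) - \left(79 \left(- \frac{5}{3}\right) - 74\right)\right) = 121 + \left(\left(6 - 41\right) - \left(79 \left(\left(-5\right) \frac{1}{3}\right) - 74\right)\right) = 121 - \left(-39 - \frac{395}{3}\right) = 121 - - \frac{512}{3} = 121 + \left(-35 + \frac{617}{3}\right) = 121 + \frac{512}{3} = \frac{875}{3}$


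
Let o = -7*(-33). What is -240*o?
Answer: -55440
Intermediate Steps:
o = 231
-240*o = -240*231 = -55440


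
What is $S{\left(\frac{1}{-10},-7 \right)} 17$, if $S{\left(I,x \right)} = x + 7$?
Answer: $0$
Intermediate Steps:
$S{\left(I,x \right)} = 7 + x$
$S{\left(\frac{1}{-10},-7 \right)} 17 = \left(7 - 7\right) 17 = 0 \cdot 17 = 0$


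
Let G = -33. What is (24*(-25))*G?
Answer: 19800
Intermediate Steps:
(24*(-25))*G = (24*(-25))*(-33) = -600*(-33) = 19800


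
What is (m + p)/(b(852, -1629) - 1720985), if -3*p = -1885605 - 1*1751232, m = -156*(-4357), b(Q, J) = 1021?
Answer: -1891971/1719964 ≈ -1.1000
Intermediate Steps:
m = 679692
p = 1212279 (p = -(-1885605 - 1*1751232)/3 = -(-1885605 - 1751232)/3 = -1/3*(-3636837) = 1212279)
(m + p)/(b(852, -1629) - 1720985) = (679692 + 1212279)/(1021 - 1720985) = 1891971/(-1719964) = 1891971*(-1/1719964) = -1891971/1719964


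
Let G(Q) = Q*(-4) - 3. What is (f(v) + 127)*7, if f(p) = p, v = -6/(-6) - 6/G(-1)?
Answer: 854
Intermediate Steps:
G(Q) = -3 - 4*Q (G(Q) = -4*Q - 3 = -3 - 4*Q)
v = -5 (v = -6/(-6) - 6/(-3 - 4*(-1)) = -6*(-1/6) - 6/(-3 + 4) = 1 - 6/1 = 1 - 6*1 = 1 - 6 = -5)
(f(v) + 127)*7 = (-5 + 127)*7 = 122*7 = 854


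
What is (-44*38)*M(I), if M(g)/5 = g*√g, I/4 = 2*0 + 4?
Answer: -535040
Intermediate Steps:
I = 16 (I = 4*(2*0 + 4) = 4*(0 + 4) = 4*4 = 16)
M(g) = 5*g^(3/2) (M(g) = 5*(g*√g) = 5*g^(3/2))
(-44*38)*M(I) = (-44*38)*(5*16^(3/2)) = -8360*64 = -1672*320 = -535040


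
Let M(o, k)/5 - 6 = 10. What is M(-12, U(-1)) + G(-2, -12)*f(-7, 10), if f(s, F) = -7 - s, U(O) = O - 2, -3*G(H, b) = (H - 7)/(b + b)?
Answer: 80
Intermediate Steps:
G(H, b) = -(-7 + H)/(6*b) (G(H, b) = -(H - 7)/(3*(b + b)) = -(-7 + H)/(3*(2*b)) = -(-7 + H)*1/(2*b)/3 = -(-7 + H)/(6*b))
U(O) = -2 + O
M(o, k) = 80 (M(o, k) = 30 + 5*10 = 30 + 50 = 80)
M(-12, U(-1)) + G(-2, -12)*f(-7, 10) = 80 + ((1/6)*(7 - 1*(-2))/(-12))*(-7 - 1*(-7)) = 80 + ((1/6)*(-1/12)*(7 + 2))*(-7 + 7) = 80 + ((1/6)*(-1/12)*9)*0 = 80 - 1/8*0 = 80 + 0 = 80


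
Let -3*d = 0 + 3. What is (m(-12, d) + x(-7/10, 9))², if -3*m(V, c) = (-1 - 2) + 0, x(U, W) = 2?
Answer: 9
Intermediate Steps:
d = -1 (d = -(0 + 3)/3 = -⅓*3 = -1)
m(V, c) = 1 (m(V, c) = -((-1 - 2) + 0)/3 = -(-3 + 0)/3 = -⅓*(-3) = 1)
(m(-12, d) + x(-7/10, 9))² = (1 + 2)² = 3² = 9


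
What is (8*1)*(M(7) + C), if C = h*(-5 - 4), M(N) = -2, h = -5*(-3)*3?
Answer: -3256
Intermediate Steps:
h = 45 (h = 15*3 = 45)
C = -405 (C = 45*(-5 - 4) = 45*(-9) = -405)
(8*1)*(M(7) + C) = (8*1)*(-2 - 405) = 8*(-407) = -3256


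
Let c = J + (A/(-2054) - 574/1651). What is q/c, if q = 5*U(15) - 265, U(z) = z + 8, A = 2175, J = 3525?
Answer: -39128700/919157533 ≈ -0.042570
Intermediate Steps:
U(z) = 8 + z
q = -150 (q = 5*(8 + 15) - 265 = 5*23 - 265 = 115 - 265 = -150)
c = 919157533/260858 (c = 3525 + (2175/(-2054) - 574/1651) = 3525 + (2175*(-1/2054) - 574*1/1651) = 3525 + (-2175/2054 - 574/1651) = 3525 - 366917/260858 = 919157533/260858 ≈ 3523.6)
q/c = -150/919157533/260858 = -150*260858/919157533 = -39128700/919157533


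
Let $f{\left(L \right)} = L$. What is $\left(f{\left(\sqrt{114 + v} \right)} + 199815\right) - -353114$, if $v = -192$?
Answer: $552929 + i \sqrt{78} \approx 5.5293 \cdot 10^{5} + 8.8318 i$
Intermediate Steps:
$\left(f{\left(\sqrt{114 + v} \right)} + 199815\right) - -353114 = \left(\sqrt{114 - 192} + 199815\right) - -353114 = \left(\sqrt{-78} + 199815\right) + 353114 = \left(i \sqrt{78} + 199815\right) + 353114 = \left(199815 + i \sqrt{78}\right) + 353114 = 552929 + i \sqrt{78}$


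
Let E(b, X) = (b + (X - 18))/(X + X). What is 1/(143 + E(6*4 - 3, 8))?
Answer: 16/2299 ≈ 0.0069596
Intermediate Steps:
E(b, X) = (-18 + X + b)/(2*X) (E(b, X) = (b + (-18 + X))/((2*X)) = (-18 + X + b)*(1/(2*X)) = (-18 + X + b)/(2*X))
1/(143 + E(6*4 - 3, 8)) = 1/(143 + (½)*(-18 + 8 + (6*4 - 3))/8) = 1/(143 + (½)*(⅛)*(-18 + 8 + (24 - 3))) = 1/(143 + (½)*(⅛)*(-18 + 8 + 21)) = 1/(143 + (½)*(⅛)*11) = 1/(143 + 11/16) = 1/(2299/16) = 16/2299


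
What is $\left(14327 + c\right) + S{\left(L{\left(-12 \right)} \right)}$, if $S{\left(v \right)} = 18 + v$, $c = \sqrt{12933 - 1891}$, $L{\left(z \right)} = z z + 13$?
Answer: $14502 + \sqrt{11042} \approx 14607.0$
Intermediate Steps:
$L{\left(z \right)} = 13 + z^{2}$ ($L{\left(z \right)} = z^{2} + 13 = 13 + z^{2}$)
$c = \sqrt{11042} \approx 105.08$
$\left(14327 + c\right) + S{\left(L{\left(-12 \right)} \right)} = \left(14327 + \sqrt{11042}\right) + \left(18 + \left(13 + \left(-12\right)^{2}\right)\right) = \left(14327 + \sqrt{11042}\right) + \left(18 + \left(13 + 144\right)\right) = \left(14327 + \sqrt{11042}\right) + \left(18 + 157\right) = \left(14327 + \sqrt{11042}\right) + 175 = 14502 + \sqrt{11042}$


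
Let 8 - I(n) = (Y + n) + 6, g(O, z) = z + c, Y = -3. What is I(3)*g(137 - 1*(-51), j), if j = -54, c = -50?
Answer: -208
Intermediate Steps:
g(O, z) = -50 + z (g(O, z) = z - 50 = -50 + z)
I(n) = 5 - n (I(n) = 8 - ((-3 + n) + 6) = 8 - (3 + n) = 8 + (-3 - n) = 5 - n)
I(3)*g(137 - 1*(-51), j) = (5 - 1*3)*(-50 - 54) = (5 - 3)*(-104) = 2*(-104) = -208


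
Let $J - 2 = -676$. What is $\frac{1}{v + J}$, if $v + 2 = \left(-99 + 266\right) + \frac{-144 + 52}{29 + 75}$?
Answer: $- \frac{26}{13257} \approx -0.0019612$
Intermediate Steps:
$J = -674$ ($J = 2 - 676 = -674$)
$v = \frac{4267}{26}$ ($v = -2 + \left(\left(-99 + 266\right) + \frac{-144 + 52}{29 + 75}\right) = -2 + \left(167 - \frac{92}{104}\right) = -2 + \left(167 - \frac{23}{26}\right) = -2 + \frac{4319}{26} = \frac{4267}{26} \approx 164.12$)
$\frac{1}{v + J} = \frac{1}{\frac{4267}{26} - 674} = \frac{1}{- \frac{13257}{26}} = - \frac{26}{13257}$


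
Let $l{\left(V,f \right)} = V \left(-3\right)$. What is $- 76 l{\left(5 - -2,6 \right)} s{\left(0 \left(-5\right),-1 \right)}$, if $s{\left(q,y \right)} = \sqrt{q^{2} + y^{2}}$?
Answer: $1596$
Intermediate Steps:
$l{\left(V,f \right)} = - 3 V$
$- 76 l{\left(5 - -2,6 \right)} s{\left(0 \left(-5\right),-1 \right)} = - 76 \left(- 3 \left(5 - -2\right)\right) \sqrt{\left(0 \left(-5\right)\right)^{2} + \left(-1\right)^{2}} = - 76 \left(- 3 \left(5 + 2\right)\right) \sqrt{0^{2} + 1} = - 76 \left(\left(-3\right) 7\right) \sqrt{0 + 1} = \left(-76\right) \left(-21\right) \sqrt{1} = 1596 \cdot 1 = 1596$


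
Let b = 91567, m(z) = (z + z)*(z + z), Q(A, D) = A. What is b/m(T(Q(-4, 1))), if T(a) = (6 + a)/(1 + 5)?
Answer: 824103/4 ≈ 2.0603e+5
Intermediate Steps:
T(a) = 1 + a/6 (T(a) = (6 + a)/6 = (6 + a)*(1/6) = 1 + a/6)
m(z) = 4*z**2 (m(z) = (2*z)*(2*z) = 4*z**2)
b/m(T(Q(-4, 1))) = 91567/((4*(1 + (1/6)*(-4))**2)) = 91567/((4*(1 - 2/3)**2)) = 91567/((4*(1/3)**2)) = 91567/((4*(1/9))) = 91567/(4/9) = 91567*(9/4) = 824103/4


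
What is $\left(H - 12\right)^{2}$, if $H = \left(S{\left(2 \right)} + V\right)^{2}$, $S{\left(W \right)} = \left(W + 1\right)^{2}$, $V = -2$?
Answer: $1369$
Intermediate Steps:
$S{\left(W \right)} = \left(1 + W\right)^{2}$
$H = 49$ ($H = \left(\left(1 + 2\right)^{2} - 2\right)^{2} = \left(3^{2} - 2\right)^{2} = \left(9 - 2\right)^{2} = 7^{2} = 49$)
$\left(H - 12\right)^{2} = \left(49 - 12\right)^{2} = 37^{2} = 1369$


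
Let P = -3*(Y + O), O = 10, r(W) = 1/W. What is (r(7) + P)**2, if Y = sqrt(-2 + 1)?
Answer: 43240/49 + 1254*I/7 ≈ 882.45 + 179.14*I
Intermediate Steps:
Y = I (Y = sqrt(-1) = I ≈ 1.0*I)
P = -30 - 3*I (P = -3*(I + 10) = -3*(10 + I) = -30 - 3*I ≈ -30.0 - 3.0*I)
(r(7) + P)**2 = (1/7 + (-30 - 3*I))**2 = (-209/7 - 3*I)**2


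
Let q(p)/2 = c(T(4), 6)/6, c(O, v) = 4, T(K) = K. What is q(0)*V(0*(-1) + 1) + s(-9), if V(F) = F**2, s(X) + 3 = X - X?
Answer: -5/3 ≈ -1.6667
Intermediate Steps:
q(p) = 4/3 (q(p) = 2*(4/6) = 2*(4*(1/6)) = 2*(2/3) = 4/3)
s(X) = -3 (s(X) = -3 + (X - X) = -3 + 0 = -3)
q(0)*V(0*(-1) + 1) + s(-9) = 4*(0*(-1) + 1)**2/3 - 3 = 4*(0 + 1)**2/3 - 3 = (4/3)*1**2 - 3 = (4/3)*1 - 3 = 4/3 - 3 = -5/3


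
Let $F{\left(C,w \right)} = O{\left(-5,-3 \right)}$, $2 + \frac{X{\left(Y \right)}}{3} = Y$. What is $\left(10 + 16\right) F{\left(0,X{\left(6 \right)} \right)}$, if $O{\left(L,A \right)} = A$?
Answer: $-78$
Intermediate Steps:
$X{\left(Y \right)} = -6 + 3 Y$
$F{\left(C,w \right)} = -3$
$\left(10 + 16\right) F{\left(0,X{\left(6 \right)} \right)} = \left(10 + 16\right) \left(-3\right) = 26 \left(-3\right) = -78$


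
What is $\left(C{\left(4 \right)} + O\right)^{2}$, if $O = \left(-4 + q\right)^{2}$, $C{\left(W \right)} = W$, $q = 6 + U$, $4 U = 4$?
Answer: $169$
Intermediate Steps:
$U = 1$ ($U = \frac{1}{4} \cdot 4 = 1$)
$q = 7$ ($q = 6 + 1 = 7$)
$O = 9$ ($O = \left(-4 + 7\right)^{2} = 3^{2} = 9$)
$\left(C{\left(4 \right)} + O\right)^{2} = \left(4 + 9\right)^{2} = 13^{2} = 169$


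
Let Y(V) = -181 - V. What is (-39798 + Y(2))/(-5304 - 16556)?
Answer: 39981/21860 ≈ 1.8290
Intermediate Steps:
(-39798 + Y(2))/(-5304 - 16556) = (-39798 + (-181 - 1*2))/(-5304 - 16556) = (-39798 + (-181 - 2))/(-21860) = (-39798 - 183)*(-1/21860) = -39981*(-1/21860) = 39981/21860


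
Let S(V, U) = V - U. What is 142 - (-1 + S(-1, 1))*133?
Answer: 541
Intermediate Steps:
142 - (-1 + S(-1, 1))*133 = 142 - (-1 + (-1 - 1*1))*133 = 142 - (-1 + (-1 - 1))*133 = 142 - (-1 - 2)*133 = 142 - 1*(-3)*133 = 142 + 3*133 = 142 + 399 = 541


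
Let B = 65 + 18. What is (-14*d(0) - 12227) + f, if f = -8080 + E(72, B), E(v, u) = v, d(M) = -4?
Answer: -20179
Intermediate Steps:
B = 83
f = -8008 (f = -8080 + 72 = -8008)
(-14*d(0) - 12227) + f = (-14*(-4) - 12227) - 8008 = (56 - 12227) - 8008 = -12171 - 8008 = -20179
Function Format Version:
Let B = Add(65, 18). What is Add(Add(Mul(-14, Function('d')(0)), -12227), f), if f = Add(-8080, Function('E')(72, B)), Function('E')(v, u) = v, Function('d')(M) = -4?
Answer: -20179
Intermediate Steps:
B = 83
f = -8008 (f = Add(-8080, 72) = -8008)
Add(Add(Mul(-14, Function('d')(0)), -12227), f) = Add(Add(Mul(-14, -4), -12227), -8008) = Add(Add(56, -12227), -8008) = Add(-12171, -8008) = -20179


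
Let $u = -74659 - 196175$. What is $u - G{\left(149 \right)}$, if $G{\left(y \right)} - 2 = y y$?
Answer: $-293037$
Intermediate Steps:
$G{\left(y \right)} = 2 + y^{2}$ ($G{\left(y \right)} = 2 + y y = 2 + y^{2}$)
$u = -270834$
$u - G{\left(149 \right)} = -270834 - \left(2 + 149^{2}\right) = -270834 - \left(2 + 22201\right) = -270834 - 22203 = -293037$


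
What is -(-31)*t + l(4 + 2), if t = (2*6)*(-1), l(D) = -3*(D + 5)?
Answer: -405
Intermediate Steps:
l(D) = -15 - 3*D (l(D) = -3*(5 + D) = -15 - 3*D)
t = -12 (t = 12*(-1) = -12)
-(-31)*t + l(4 + 2) = -(-31)*(-12) + (-15 - 3*(4 + 2)) = -31*12 + (-15 - 3*6) = -372 + (-15 - 18) = -372 - 33 = -405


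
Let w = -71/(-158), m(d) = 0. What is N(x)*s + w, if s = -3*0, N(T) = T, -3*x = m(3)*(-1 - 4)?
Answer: 71/158 ≈ 0.44937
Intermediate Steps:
w = 71/158 (w = -71*(-1/158) = 71/158 ≈ 0.44937)
x = 0 (x = -0*(-1 - 4) = -0*(-5) = -⅓*0 = 0)
s = 0
N(x)*s + w = 0*0 + 71/158 = 0 + 71/158 = 71/158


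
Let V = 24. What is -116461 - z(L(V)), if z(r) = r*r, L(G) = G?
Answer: -117037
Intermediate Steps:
z(r) = r²
-116461 - z(L(V)) = -116461 - 1*24² = -116461 - 1*576 = -116461 - 576 = -117037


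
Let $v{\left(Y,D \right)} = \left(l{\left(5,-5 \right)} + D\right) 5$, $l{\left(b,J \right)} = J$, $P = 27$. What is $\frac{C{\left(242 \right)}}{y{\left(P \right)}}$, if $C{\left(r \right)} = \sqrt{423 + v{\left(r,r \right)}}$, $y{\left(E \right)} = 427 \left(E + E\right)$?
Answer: $\frac{\sqrt{402}}{11529} \approx 0.0017391$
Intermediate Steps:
$y{\left(E \right)} = 854 E$ ($y{\left(E \right)} = 427 \cdot 2 E = 854 E$)
$v{\left(Y,D \right)} = -25 + 5 D$ ($v{\left(Y,D \right)} = \left(-5 + D\right) 5 = -25 + 5 D$)
$C{\left(r \right)} = \sqrt{398 + 5 r}$ ($C{\left(r \right)} = \sqrt{423 + \left(-25 + 5 r\right)} = \sqrt{398 + 5 r}$)
$\frac{C{\left(242 \right)}}{y{\left(P \right)}} = \frac{\sqrt{398 + 5 \cdot 242}}{854 \cdot 27} = \frac{\sqrt{398 + 1210}}{23058} = \sqrt{1608} \cdot \frac{1}{23058} = 2 \sqrt{402} \cdot \frac{1}{23058} = \frac{\sqrt{402}}{11529}$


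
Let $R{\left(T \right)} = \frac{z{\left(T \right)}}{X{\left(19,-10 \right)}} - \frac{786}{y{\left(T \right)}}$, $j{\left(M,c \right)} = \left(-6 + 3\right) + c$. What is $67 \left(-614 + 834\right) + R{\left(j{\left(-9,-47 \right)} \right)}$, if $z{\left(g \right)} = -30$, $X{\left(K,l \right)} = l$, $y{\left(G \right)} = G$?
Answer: $\frac{368968}{25} \approx 14759.0$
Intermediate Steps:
$j{\left(M,c \right)} = -3 + c$
$R{\left(T \right)} = 3 - \frac{786}{T}$ ($R{\left(T \right)} = - \frac{30}{-10} - \frac{786}{T} = \left(-30\right) \left(- \frac{1}{10}\right) - \frac{786}{T} = 3 - \frac{786}{T}$)
$67 \left(-614 + 834\right) + R{\left(j{\left(-9,-47 \right)} \right)} = 67 \left(-614 + 834\right) - \left(-3 + \frac{786}{-3 - 47}\right) = 67 \cdot 220 - \left(-3 + \frac{786}{-50}\right) = 14740 + \left(3 - - \frac{393}{25}\right) = 14740 + \left(3 + \frac{393}{25}\right) = 14740 + \frac{468}{25} = \frac{368968}{25}$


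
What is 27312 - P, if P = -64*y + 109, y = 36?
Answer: 29507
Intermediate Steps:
P = -2195 (P = -64*36 + 109 = -2304 + 109 = -2195)
27312 - P = 27312 - 1*(-2195) = 27312 + 2195 = 29507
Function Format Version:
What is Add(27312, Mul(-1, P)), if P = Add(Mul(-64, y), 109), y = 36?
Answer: 29507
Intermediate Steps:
P = -2195 (P = Add(Mul(-64, 36), 109) = Add(-2304, 109) = -2195)
Add(27312, Mul(-1, P)) = Add(27312, Mul(-1, -2195)) = Add(27312, 2195) = 29507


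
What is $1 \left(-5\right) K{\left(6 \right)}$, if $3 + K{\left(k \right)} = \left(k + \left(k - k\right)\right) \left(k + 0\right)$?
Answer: $-165$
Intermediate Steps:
$K{\left(k \right)} = -3 + k^{2}$ ($K{\left(k \right)} = -3 + \left(k + \left(k - k\right)\right) \left(k + 0\right) = -3 + \left(k + 0\right) k = -3 + k k = -3 + k^{2}$)
$1 \left(-5\right) K{\left(6 \right)} = 1 \left(-5\right) \left(-3 + 6^{2}\right) = - 5 \left(-3 + 36\right) = \left(-5\right) 33 = -165$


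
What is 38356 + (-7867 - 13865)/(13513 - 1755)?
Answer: 225484058/5879 ≈ 38354.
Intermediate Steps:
38356 + (-7867 - 13865)/(13513 - 1755) = 38356 - 21732/11758 = 38356 - 21732*1/11758 = 38356 - 10866/5879 = 225484058/5879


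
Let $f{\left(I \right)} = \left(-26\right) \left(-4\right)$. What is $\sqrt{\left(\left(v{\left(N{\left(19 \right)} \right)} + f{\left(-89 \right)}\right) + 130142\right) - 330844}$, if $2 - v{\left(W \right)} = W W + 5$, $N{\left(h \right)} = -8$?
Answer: $i \sqrt{200665} \approx 447.96 i$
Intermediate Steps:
$f{\left(I \right)} = 104$
$v{\left(W \right)} = -3 - W^{2}$ ($v{\left(W \right)} = 2 - \left(W W + 5\right) = 2 - \left(W^{2} + 5\right) = 2 - \left(5 + W^{2}\right) = -3 - W^{2}$)
$\sqrt{\left(\left(v{\left(N{\left(19 \right)} \right)} + f{\left(-89 \right)}\right) + 130142\right) - 330844} = \sqrt{\left(\left(\left(-3 - \left(-8\right)^{2}\right) + 104\right) + 130142\right) - 330844} = \sqrt{\left(\left(\left(-3 - 64\right) + 104\right) + 130142\right) - 330844} = \sqrt{\left(\left(-67 + 104\right) + 130142\right) - 330844} = \sqrt{\left(37 + 130142\right) - 330844} = \sqrt{130179 - 330844} = \sqrt{-200665} = i \sqrt{200665}$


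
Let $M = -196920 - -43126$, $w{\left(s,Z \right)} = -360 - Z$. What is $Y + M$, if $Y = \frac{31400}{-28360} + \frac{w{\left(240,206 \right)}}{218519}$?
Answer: $- \frac{23827471898683}{154929971} \approx -1.538 \cdot 10^{5}$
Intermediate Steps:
$M = -153794$ ($M = -196920 + 43126 = -153794$)
$Y = - \frac{171938709}{154929971}$ ($Y = \frac{31400}{-28360} + \frac{-360 - 206}{218519} = 31400 \left(- \frac{1}{28360}\right) + \left(-360 - 206\right) \frac{1}{218519} = - \frac{785}{709} - \frac{566}{218519} = - \frac{171938709}{154929971} \approx -1.1098$)
$Y + M = - \frac{171938709}{154929971} - 153794 = - \frac{23827471898683}{154929971}$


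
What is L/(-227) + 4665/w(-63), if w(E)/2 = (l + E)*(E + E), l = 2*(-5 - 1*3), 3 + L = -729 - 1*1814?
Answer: 17248241/1506372 ≈ 11.450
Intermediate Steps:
L = -2546 (L = -3 + (-729 - 1*1814) = -3 + (-729 - 1814) = -3 - 2543 = -2546)
l = -16 (l = 2*(-5 - 3) = 2*(-8) = -16)
w(E) = 4*E*(-16 + E) (w(E) = 2*((-16 + E)*(E + E)) = 2*((-16 + E)*(2*E)) = 2*(2*E*(-16 + E)) = 4*E*(-16 + E))
L/(-227) + 4665/w(-63) = -2546/(-227) + 4665/((4*(-63)*(-16 - 63))) = -2546*(-1/227) + 4665/((4*(-63)*(-79))) = 2546/227 + 4665/19908 = 2546/227 + 4665*(1/19908) = 2546/227 + 1555/6636 = 17248241/1506372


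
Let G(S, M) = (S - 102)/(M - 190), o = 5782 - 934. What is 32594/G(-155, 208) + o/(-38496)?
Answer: -470552941/206114 ≈ -2283.0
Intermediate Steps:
o = 4848
G(S, M) = (-102 + S)/(-190 + M)
32594/G(-155, 208) + o/(-38496) = 32594/(((-102 - 155)/(-190 + 208))) + 4848/(-38496) = 32594/((-257/18)) + 4848*(-1/38496) = 32594/(((1/18)*(-257))) - 101/802 = 32594/(-257/18) - 101/802 = 32594*(-18/257) - 101/802 = -586692/257 - 101/802 = -470552941/206114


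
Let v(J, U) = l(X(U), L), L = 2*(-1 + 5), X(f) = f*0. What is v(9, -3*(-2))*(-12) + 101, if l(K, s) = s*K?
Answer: 101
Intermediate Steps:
X(f) = 0
L = 8 (L = 2*4 = 8)
l(K, s) = K*s
v(J, U) = 0 (v(J, U) = 0*8 = 0)
v(9, -3*(-2))*(-12) + 101 = 0*(-12) + 101 = 0 + 101 = 101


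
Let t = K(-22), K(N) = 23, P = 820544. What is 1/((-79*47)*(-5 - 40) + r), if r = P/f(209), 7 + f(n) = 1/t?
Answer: 5/245659 ≈ 2.0353e-5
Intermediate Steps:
t = 23
f(n) = -160/23 (f(n) = -7 + 1/23 = -160/23)
r = -589766/5 (r = 820544/(-160/23) = 820544*(-23/160) = -589766/5 ≈ -1.1795e+5)
1/((-79*47)*(-5 - 40) + r) = 1/((-79*47)*(-5 - 40) - 589766/5) = 1/(-3713*(-45) - 589766/5) = 1/(167085 - 589766/5) = 1/(245659/5) = 5/245659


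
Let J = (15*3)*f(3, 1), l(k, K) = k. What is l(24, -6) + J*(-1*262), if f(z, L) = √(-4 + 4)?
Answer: 24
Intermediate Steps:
f(z, L) = 0 (f(z, L) = √0 = 0)
J = 0 (J = (15*3)*0 = 45*0 = 0)
l(24, -6) + J*(-1*262) = 24 + 0*(-1*262) = 24 + 0*(-262) = 24 + 0 = 24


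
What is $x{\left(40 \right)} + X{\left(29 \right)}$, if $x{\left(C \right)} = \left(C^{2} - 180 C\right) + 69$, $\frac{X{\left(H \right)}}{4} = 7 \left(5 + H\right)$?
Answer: $-4579$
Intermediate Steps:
$X{\left(H \right)} = 140 + 28 H$ ($X{\left(H \right)} = 4 \cdot 7 \left(5 + H\right) = 4 \left(35 + 7 H\right) = 140 + 28 H$)
$x{\left(C \right)} = 69 + C^{2} - 180 C$
$x{\left(40 \right)} + X{\left(29 \right)} = \left(69 + 40^{2} - 7200\right) + \left(140 + 28 \cdot 29\right) = \left(69 + 1600 - 7200\right) + \left(140 + 812\right) = -5531 + 952 = -4579$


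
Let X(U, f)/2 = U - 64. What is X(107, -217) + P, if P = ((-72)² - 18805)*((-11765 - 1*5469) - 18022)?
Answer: 480222062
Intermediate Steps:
X(U, f) = -128 + 2*U (X(U, f) = 2*(U - 64) = 2*(-64 + U) = -128 + 2*U)
P = 480221976 (P = (5184 - 18805)*((-11765 - 5469) - 18022) = -13621*(-17234 - 18022) = -13621*(-35256) = 480221976)
X(107, -217) + P = (-128 + 2*107) + 480221976 = (-128 + 214) + 480221976 = 86 + 480221976 = 480222062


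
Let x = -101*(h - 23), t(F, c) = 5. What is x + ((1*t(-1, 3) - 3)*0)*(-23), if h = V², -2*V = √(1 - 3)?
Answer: 4747/2 ≈ 2373.5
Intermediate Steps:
V = -I*√2/2 (V = -√(1 - 3)/2 = -I*√2/2 ≈ -0.70711*I)
h = -½ (h = (-I*√2/2)² = -½ ≈ -0.50000)
x = 4747/2 (x = -101*(-½ - 23) = -101*(-47/2) = 4747/2 ≈ 2373.5)
x + ((1*t(-1, 3) - 3)*0)*(-23) = 4747/2 + ((1*5 - 3)*0)*(-23) = 4747/2 + ((5 - 3)*0)*(-23) = 4747/2 + (2*0)*(-23) = 4747/2 + 0*(-23) = 4747/2 + 0 = 4747/2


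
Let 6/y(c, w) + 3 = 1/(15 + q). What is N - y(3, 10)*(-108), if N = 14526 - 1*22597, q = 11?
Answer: -638315/77 ≈ -8289.8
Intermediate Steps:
y(c, w) = -156/77 (y(c, w) = 6/(-3 + 1/(15 + 11)) = 6/(-3 + 1/26) = 6/(-77/26) = 6*(-26/77) = -156/77)
N = -8071 (N = 14526 - 22597 = -8071)
N - y(3, 10)*(-108) = -8071 - (-156)*(-108)/77 = -8071 - 1*16848/77 = -8071 - 16848/77 = -638315/77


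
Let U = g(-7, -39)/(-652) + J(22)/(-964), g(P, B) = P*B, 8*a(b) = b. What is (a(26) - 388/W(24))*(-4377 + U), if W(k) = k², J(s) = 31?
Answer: -127593876655/11313504 ≈ -11278.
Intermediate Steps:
a(b) = b/8
g(P, B) = B*P
U = -35423/78566 (U = -39*(-7)/(-652) + 31/(-964) = 273*(-1/652) + 31*(-1/964) = -273/652 - 31/964 = -35423/78566 ≈ -0.45087)
(a(26) - 388/W(24))*(-4377 + U) = ((⅛)*26 - 388/(24²))*(-4377 - 35423/78566) = (13/4 - 388/576)*(-343918805/78566) = (13/4 - 388*1/576)*(-343918805/78566) = (13/4 - 97/144)*(-343918805/78566) = (371/144)*(-343918805/78566) = -127593876655/11313504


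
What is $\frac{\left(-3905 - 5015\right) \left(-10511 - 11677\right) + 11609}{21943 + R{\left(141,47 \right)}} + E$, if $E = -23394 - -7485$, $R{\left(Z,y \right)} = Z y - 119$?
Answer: $- \frac{254698390}{28451} \approx -8952.2$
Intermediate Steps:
$R{\left(Z,y \right)} = -119 + Z y$
$E = -15909$ ($E = -23394 + 7485 = -15909$)
$\frac{\left(-3905 - 5015\right) \left(-10511 - 11677\right) + 11609}{21943 + R{\left(141,47 \right)}} + E = \frac{\left(-3905 - 5015\right) \left(-10511 - 11677\right) + 11609}{21943 + \left(-119 + 141 \cdot 47\right)} - 15909 = \frac{\left(-8920\right) \left(-22188\right) + 11609}{21943 + \left(-119 + 6627\right)} - 15909 = \frac{197916960 + 11609}{21943 + 6508} - 15909 = \frac{197928569}{28451} - 15909 = - \frac{254698390}{28451}$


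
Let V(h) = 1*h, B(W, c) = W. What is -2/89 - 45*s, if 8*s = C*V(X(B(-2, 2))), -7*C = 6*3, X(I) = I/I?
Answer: 35989/2492 ≈ 14.442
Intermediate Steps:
X(I) = 1
V(h) = h
C = -18/7 (C = -6*3/7 = -⅐*18 = -18/7 ≈ -2.5714)
s = -9/28 (s = (-18/7*1)/8 = (⅛)*(-18/7) = -9/28 ≈ -0.32143)
-2/89 - 45*s = -2/89 - 45*(-9/28) = -2*1/89 + 405/28 = -2/89 + 405/28 = 35989/2492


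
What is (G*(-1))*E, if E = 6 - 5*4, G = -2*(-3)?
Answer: 84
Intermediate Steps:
G = 6
E = -14 (E = 6 - 20 = -14)
(G*(-1))*E = (6*(-1))*(-14) = -6*(-14) = 84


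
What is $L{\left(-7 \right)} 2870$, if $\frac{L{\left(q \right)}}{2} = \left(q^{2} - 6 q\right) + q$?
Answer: $482160$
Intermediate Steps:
$L{\left(q \right)} = - 10 q + 2 q^{2}$ ($L{\left(q \right)} = 2 \left(\left(q^{2} - 6 q\right) + q\right) = 2 \left(q^{2} - 5 q\right) = - 10 q + 2 q^{2}$)
$L{\left(-7 \right)} 2870 = 2 \left(-7\right) \left(-5 - 7\right) 2870 = 2 \left(-7\right) \left(-12\right) 2870 = 168 \cdot 2870 = 482160$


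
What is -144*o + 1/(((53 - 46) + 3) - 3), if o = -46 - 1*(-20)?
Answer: 26209/7 ≈ 3744.1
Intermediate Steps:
o = -26 (o = -46 + 20 = -26)
-144*o + 1/(((53 - 46) + 3) - 3) = -144*(-26) + 1/(((53 - 46) + 3) - 3) = 3744 + 1/((7 + 3) - 3) = 3744 + 1/(10 - 3) = 3744 + 1/7 = 26209/7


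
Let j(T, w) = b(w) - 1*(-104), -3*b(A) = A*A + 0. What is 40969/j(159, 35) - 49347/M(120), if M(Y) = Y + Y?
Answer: -24850497/73040 ≈ -340.23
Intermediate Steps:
b(A) = -A²/3 (b(A) = -(A*A + 0)/3 = -(A² + 0)/3 = -A²/3)
j(T, w) = 104 - w²/3 (j(T, w) = -w²/3 - 1*(-104) = -w²/3 + 104 = 104 - w²/3)
M(Y) = 2*Y
40969/j(159, 35) - 49347/M(120) = 40969/(104 - ⅓*35²) - 49347/(2*120) = 40969/(104 - ⅓*1225) - 49347/240 = 40969/(104 - 1225/3) - 49347*1/240 = 40969/(-913/3) - 16449/80 = 40969*(-3/913) - 16449/80 = -122907/913 - 16449/80 = -24850497/73040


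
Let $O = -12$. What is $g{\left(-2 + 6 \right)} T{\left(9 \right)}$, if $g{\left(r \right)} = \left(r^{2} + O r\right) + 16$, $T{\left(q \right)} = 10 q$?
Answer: $-1440$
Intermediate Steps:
$g{\left(r \right)} = 16 + r^{2} - 12 r$ ($g{\left(r \right)} = \left(r^{2} - 12 r\right) + 16 = 16 + r^{2} - 12 r$)
$g{\left(-2 + 6 \right)} T{\left(9 \right)} = \left(16 + \left(-2 + 6\right)^{2} - 12 \left(-2 + 6\right)\right) 10 \cdot 9 = \left(16 + 4^{2} - 48\right) 90 = \left(16 + 16 - 48\right) 90 = \left(-16\right) 90 = -1440$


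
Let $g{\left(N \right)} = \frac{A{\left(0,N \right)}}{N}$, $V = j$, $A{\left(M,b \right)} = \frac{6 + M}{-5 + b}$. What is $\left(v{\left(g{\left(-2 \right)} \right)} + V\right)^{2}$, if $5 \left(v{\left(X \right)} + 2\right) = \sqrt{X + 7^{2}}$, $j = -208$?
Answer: $\frac{\left(7350 - \sqrt{2422}\right)^{2}}{1225} \approx 43511.0$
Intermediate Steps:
$A{\left(M,b \right)} = \frac{6 + M}{-5 + b}$
$V = -208$
$g{\left(N \right)} = \frac{6}{N \left(-5 + N\right)}$ ($g{\left(N \right)} = \frac{\frac{1}{-5 + N} \left(6 + 0\right)}{N} = \frac{\frac{1}{-5 + N} 6}{N} = \frac{6 \frac{1}{-5 + N}}{N} = \frac{6}{N \left(-5 + N\right)}$)
$v{\left(X \right)} = -2 + \frac{\sqrt{49 + X}}{5}$ ($v{\left(X \right)} = -2 + \frac{\sqrt{X + 7^{2}}}{5} = -2 + \frac{\sqrt{X + 49}}{5} = -2 + \frac{\sqrt{49 + X}}{5}$)
$\left(v{\left(g{\left(-2 \right)} \right)} + V\right)^{2} = \left(\left(-2 + \frac{\sqrt{49 + \frac{6}{\left(-2\right) \left(-5 - 2\right)}}}{5}\right) - 208\right)^{2} = \left(\left(-2 + \frac{\sqrt{49 + 6 \left(- \frac{1}{2}\right) \frac{1}{-7}}}{5}\right) - 208\right)^{2} = \left(\left(-2 + \frac{\sqrt{49 + 6 \left(- \frac{1}{2}\right) \left(- \frac{1}{7}\right)}}{5}\right) - 208\right)^{2} = \left(\left(-2 + \frac{\sqrt{49 + \frac{3}{7}}}{5}\right) - 208\right)^{2} = \left(\left(-2 + \frac{\sqrt{\frac{346}{7}}}{5}\right) - 208\right)^{2} = \left(\left(-2 + \frac{\frac{1}{7} \sqrt{2422}}{5}\right) - 208\right)^{2} = \left(\left(-2 + \frac{\sqrt{2422}}{35}\right) - 208\right)^{2} = \left(-210 + \frac{\sqrt{2422}}{35}\right)^{2}$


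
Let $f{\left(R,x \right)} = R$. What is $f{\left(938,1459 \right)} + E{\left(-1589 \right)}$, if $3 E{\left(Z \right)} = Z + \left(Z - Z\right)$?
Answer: $\frac{1225}{3} \approx 408.33$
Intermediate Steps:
$E{\left(Z \right)} = \frac{Z}{3}$ ($E{\left(Z \right)} = \frac{Z + \left(Z - Z\right)}{3} = \frac{Z + 0}{3} = \frac{Z}{3}$)
$f{\left(938,1459 \right)} + E{\left(-1589 \right)} = 938 + \frac{1}{3} \left(-1589\right) = 938 - \frac{1589}{3} = \frac{1225}{3}$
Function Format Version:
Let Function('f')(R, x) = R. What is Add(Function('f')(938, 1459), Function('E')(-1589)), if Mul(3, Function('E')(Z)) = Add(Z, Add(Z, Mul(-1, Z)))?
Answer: Rational(1225, 3) ≈ 408.33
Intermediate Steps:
Function('E')(Z) = Mul(Rational(1, 3), Z) (Function('E')(Z) = Mul(Rational(1, 3), Add(Z, Add(Z, Mul(-1, Z)))) = Mul(Rational(1, 3), Add(Z, 0)) = Mul(Rational(1, 3), Z))
Add(Function('f')(938, 1459), Function('E')(-1589)) = Add(938, Mul(Rational(1, 3), -1589)) = Add(938, Rational(-1589, 3)) = Rational(1225, 3)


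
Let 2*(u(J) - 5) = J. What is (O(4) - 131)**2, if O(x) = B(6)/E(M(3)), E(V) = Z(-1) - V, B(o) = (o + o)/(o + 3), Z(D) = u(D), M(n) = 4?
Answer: 148225/9 ≈ 16469.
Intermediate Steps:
u(J) = 5 + J/2
Z(D) = 5 + D/2
B(o) = 2*o/(3 + o) (B(o) = (2*o)/(3 + o) = 2*o/(3 + o))
E(V) = 9/2 - V (E(V) = (5 + (1/2)*(-1)) - V = (5 - 1/2) - V = 9/2 - V)
O(x) = 8/3 (O(x) = (2*6/(3 + 6))/(9/2 - 1*4) = (2*6/9)/(9/2 - 4) = (2*6*(1/9))/(1/2) = (4/3)*2 = 8/3)
(O(4) - 131)**2 = (8/3 - 131)**2 = (-385/3)**2 = 148225/9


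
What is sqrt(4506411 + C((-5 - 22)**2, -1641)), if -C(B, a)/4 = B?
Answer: sqrt(4503495) ≈ 2122.1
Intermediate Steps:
C(B, a) = -4*B
sqrt(4506411 + C((-5 - 22)**2, -1641)) = sqrt(4506411 - 4*(-5 - 22)**2) = sqrt(4506411 - 4*(-27)**2) = sqrt(4506411 - 4*729) = sqrt(4506411 - 2916) = sqrt(4503495)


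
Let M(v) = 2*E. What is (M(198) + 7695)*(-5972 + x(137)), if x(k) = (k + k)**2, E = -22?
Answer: 528714704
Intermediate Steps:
x(k) = 4*k**2 (x(k) = (2*k)**2 = 4*k**2)
M(v) = -44 (M(v) = 2*(-22) = -44)
(M(198) + 7695)*(-5972 + x(137)) = (-44 + 7695)*(-5972 + 4*137**2) = 7651*(-5972 + 4*18769) = 7651*(-5972 + 75076) = 7651*69104 = 528714704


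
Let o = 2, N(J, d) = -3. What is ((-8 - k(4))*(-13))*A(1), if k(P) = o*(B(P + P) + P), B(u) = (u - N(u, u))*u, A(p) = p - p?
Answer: 0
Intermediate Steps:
A(p) = 0
B(u) = u*(3 + u) (B(u) = (u - 1*(-3))*u = (u + 3)*u = (3 + u)*u = u*(3 + u))
k(P) = 2*P + 4*P*(3 + 2*P) (k(P) = 2*((P + P)*(3 + (P + P)) + P) = 2*((2*P)*(3 + 2*P) + P) = 2*(2*P*(3 + 2*P) + P) = 2*(P + 2*P*(3 + 2*P)) = 2*P + 4*P*(3 + 2*P))
((-8 - k(4))*(-13))*A(1) = ((-8 - 2*4*(7 + 4*4))*(-13))*0 = ((-8 - 2*4*(7 + 16))*(-13))*0 = ((-8 - 2*4*23)*(-13))*0 = ((-8 - 1*184)*(-13))*0 = ((-8 - 184)*(-13))*0 = -192*(-13)*0 = 2496*0 = 0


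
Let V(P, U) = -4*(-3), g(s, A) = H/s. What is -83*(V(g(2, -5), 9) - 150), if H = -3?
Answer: 11454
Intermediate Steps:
g(s, A) = -3/s
V(P, U) = 12
-83*(V(g(2, -5), 9) - 150) = -83*(12 - 150) = -83*(-138) = 11454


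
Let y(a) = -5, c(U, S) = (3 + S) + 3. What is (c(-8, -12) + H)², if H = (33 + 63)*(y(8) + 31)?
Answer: 6200100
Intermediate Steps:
c(U, S) = 6 + S
H = 2496 (H = (33 + 63)*(-5 + 31) = 96*26 = 2496)
(c(-8, -12) + H)² = ((6 - 12) + 2496)² = (-6 + 2496)² = 2490² = 6200100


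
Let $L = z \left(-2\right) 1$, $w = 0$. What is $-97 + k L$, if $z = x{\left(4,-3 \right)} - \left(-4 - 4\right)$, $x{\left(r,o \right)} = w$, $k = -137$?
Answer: $2095$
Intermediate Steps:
$x{\left(r,o \right)} = 0$
$z = 8$ ($z = 0 - \left(-4 - 4\right) = 0 - -8 = 0 + 8 = 8$)
$L = -16$ ($L = 8 \left(-2\right) 1 = \left(-16\right) 1 = -16$)
$-97 + k L = -97 - -2192 = -97 + 2192 = 2095$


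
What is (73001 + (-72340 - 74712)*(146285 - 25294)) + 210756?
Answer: -17791684775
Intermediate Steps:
(73001 + (-72340 - 74712)*(146285 - 25294)) + 210756 = (73001 - 147052*120991) + 210756 = (73001 - 17791968532) + 210756 = -17791895531 + 210756 = -17791684775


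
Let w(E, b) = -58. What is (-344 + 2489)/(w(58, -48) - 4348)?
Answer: -2145/4406 ≈ -0.48684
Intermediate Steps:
(-344 + 2489)/(w(58, -48) - 4348) = (-344 + 2489)/(-58 - 4348) = 2145/(-4406) = 2145*(-1/4406) = -2145/4406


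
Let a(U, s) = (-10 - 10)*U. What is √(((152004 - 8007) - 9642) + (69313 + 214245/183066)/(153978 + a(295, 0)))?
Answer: √55969732362750465772201/645429694 ≈ 366.55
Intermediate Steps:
a(U, s) = -20*U
√(((152004 - 8007) - 9642) + (69313 + 214245/183066)/(153978 + a(295, 0))) = √(((152004 - 8007) - 9642) + (69313 + 214245/183066)/(153978 - 20*295)) = √((143997 - 9642) + (69313 + 214245*(1/183066))/(153978 - 5900)) = √(134355 + (69313 + 71415/61022)/148078) = √(134355 + (4229689301/61022)*(1/148078)) = √(134355 + 4229689301/9036015716) = √(1214038121212481/9036015716) = √55969732362750465772201/645429694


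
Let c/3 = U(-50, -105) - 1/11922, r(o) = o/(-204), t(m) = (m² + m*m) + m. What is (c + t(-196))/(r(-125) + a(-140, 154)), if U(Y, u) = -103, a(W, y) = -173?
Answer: -30938996694/69876829 ≈ -442.76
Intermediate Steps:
t(m) = m + 2*m² (t(m) = (m² + m²) + m = 2*m² + m = m + 2*m²)
r(o) = -o/204 (r(o) = o*(-1/204) = -o/204)
c = -1227967/3974 (c = 3*(-103 - 1/11922) = 3*(-1227967/11922) = -1227967/3974 ≈ -309.00)
(c + t(-196))/(r(-125) + a(-140, 154)) = (-1227967/3974 - 196*(1 + 2*(-196)))/(-1/204*(-125) - 173) = (-1227967/3974 - 196*(1 - 392))/(125/204 - 173) = (-1227967/3974 - 196*(-391))/(-35167/204) = (-1227967/3974 + 76636)*(-204/35167) = (303323497/3974)*(-204/35167) = -30938996694/69876829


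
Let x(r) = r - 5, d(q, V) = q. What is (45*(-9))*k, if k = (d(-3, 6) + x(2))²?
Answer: -14580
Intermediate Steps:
x(r) = -5 + r
k = 36 (k = (-3 + (-5 + 2))² = (-3 - 3)² = (-6)² = 36)
(45*(-9))*k = (45*(-9))*36 = -405*36 = -14580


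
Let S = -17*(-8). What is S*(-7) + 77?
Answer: -875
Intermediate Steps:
S = 136
S*(-7) + 77 = 136*(-7) + 77 = -952 + 77 = -875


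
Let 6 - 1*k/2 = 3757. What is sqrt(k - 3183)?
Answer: I*sqrt(10685) ≈ 103.37*I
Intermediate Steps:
k = -7502 (k = 12 - 2*3757 = 12 - 7514 = -7502)
sqrt(k - 3183) = sqrt(-7502 - 3183) = sqrt(-10685) = I*sqrt(10685)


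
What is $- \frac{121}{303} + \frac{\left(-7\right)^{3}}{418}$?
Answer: $- \frac{154507}{126654} \approx -1.2199$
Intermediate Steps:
$- \frac{121}{303} + \frac{\left(-7\right)^{3}}{418} = \left(-121\right) \frac{1}{303} - \frac{343}{418} = - \frac{121}{303} - \frac{343}{418} = - \frac{154507}{126654}$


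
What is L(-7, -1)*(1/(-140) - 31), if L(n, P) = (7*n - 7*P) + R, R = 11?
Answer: 134571/140 ≈ 961.22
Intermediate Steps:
L(n, P) = 11 - 7*P + 7*n (L(n, P) = (7*n - 7*P) + 11 = (-7*P + 7*n) + 11 = 11 - 7*P + 7*n)
L(-7, -1)*(1/(-140) - 31) = (11 - 7*(-1) + 7*(-7))*(1/(-140) - 31) = (11 + 7 - 49)*(-1/140 - 31) = -31*(-4341/140) = 134571/140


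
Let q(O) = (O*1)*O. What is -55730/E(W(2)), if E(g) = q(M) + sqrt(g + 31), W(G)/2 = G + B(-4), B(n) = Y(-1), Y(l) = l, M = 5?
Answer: -696625/296 + 27865*sqrt(33)/296 ≈ -1812.7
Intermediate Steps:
B(n) = -1
W(G) = -2 + 2*G (W(G) = 2*(G - 1) = 2*(-1 + G) = -2 + 2*G)
q(O) = O**2 (q(O) = O*O = O**2)
E(g) = 25 + sqrt(31 + g) (E(g) = 5**2 + sqrt(g + 31) = 25 + sqrt(31 + g))
-55730/E(W(2)) = -55730/(25 + sqrt(31 + (-2 + 2*2))) = -55730/(25 + sqrt(31 + (-2 + 4))) = -55730/(25 + sqrt(31 + 2)) = -55730/(25 + sqrt(33))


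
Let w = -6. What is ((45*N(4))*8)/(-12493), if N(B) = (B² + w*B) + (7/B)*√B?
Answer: 1620/12493 ≈ 0.12967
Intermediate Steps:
N(B) = B² - 6*B + 7/√B (N(B) = (B² - 6*B) + (7/B)*√B = (B² - 6*B) + 7/√B = B² - 6*B + 7/√B)
((45*N(4))*8)/(-12493) = ((45*(4² - 6*4 + 7/√4))*8)/(-12493) = ((45*(16 - 24 + 7*(½)))*8)*(-1/12493) = ((45*(16 - 24 + 7/2))*8)*(-1/12493) = ((45*(-9/2))*8)*(-1/12493) = -405/2*8*(-1/12493) = -1620*(-1/12493) = 1620/12493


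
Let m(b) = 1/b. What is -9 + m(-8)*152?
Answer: -28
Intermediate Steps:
-9 + m(-8)*152 = -9 + 152/(-8) = -9 - 1/8*152 = -9 - 19 = -28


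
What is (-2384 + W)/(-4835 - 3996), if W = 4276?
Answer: -1892/8831 ≈ -0.21425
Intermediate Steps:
(-2384 + W)/(-4835 - 3996) = (-2384 + 4276)/(-4835 - 3996) = 1892/(-8831) = 1892*(-1/8831) = -1892/8831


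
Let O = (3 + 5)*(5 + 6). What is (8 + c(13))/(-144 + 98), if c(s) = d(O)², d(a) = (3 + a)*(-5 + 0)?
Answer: -207033/46 ≈ -4500.7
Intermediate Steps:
O = 88 (O = 8*11 = 88)
d(a) = -15 - 5*a (d(a) = (3 + a)*(-5) = -15 - 5*a)
c(s) = 207025 (c(s) = (-15 - 5*88)² = (-15 - 440)² = (-455)² = 207025)
(8 + c(13))/(-144 + 98) = (8 + 207025)/(-144 + 98) = 207033/(-46) = 207033*(-1/46) = -207033/46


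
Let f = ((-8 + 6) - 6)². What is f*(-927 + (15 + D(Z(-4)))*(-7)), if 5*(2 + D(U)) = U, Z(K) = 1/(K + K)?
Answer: -325704/5 ≈ -65141.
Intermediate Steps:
Z(K) = 1/(2*K)
D(U) = -2 + U/5
f = 64 (f = (-2 - 6)² = (-8)² = 64)
f*(-927 + (15 + D(Z(-4)))*(-7)) = 64*(-927 + (15 + (-2 + ((½)/(-4))/5))*(-7)) = 64*(-927 + (15 + (-2 + ((½)*(-¼))/5))*(-7)) = 64*(-927 + (15 + (-2 + (⅕)*(-⅛)))*(-7)) = 64*(-927 + (15 + (-2 - 1/40))*(-7)) = 64*(-927 + (15 - 81/40)*(-7)) = 64*(-927 + (519/40)*(-7)) = 64*(-927 - 3633/40) = 64*(-40713/40) = -325704/5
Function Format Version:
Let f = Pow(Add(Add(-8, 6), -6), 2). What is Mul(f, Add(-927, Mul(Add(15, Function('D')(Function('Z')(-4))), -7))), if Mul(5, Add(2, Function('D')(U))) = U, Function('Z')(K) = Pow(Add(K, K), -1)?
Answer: Rational(-325704, 5) ≈ -65141.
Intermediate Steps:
Function('Z')(K) = Mul(Rational(1, 2), Pow(K, -1)) (Function('Z')(K) = Pow(Mul(2, K), -1) = Mul(Rational(1, 2), Pow(K, -1)))
Function('D')(U) = Add(-2, Mul(Rational(1, 5), U))
f = 64 (f = Pow(Add(-2, -6), 2) = Pow(-8, 2) = 64)
Mul(f, Add(-927, Mul(Add(15, Function('D')(Function('Z')(-4))), -7))) = Mul(64, Add(-927, Mul(Add(15, Add(-2, Mul(Rational(1, 5), Mul(Rational(1, 2), Pow(-4, -1))))), -7))) = Mul(64, Add(-927, Mul(Add(15, Add(-2, Mul(Rational(1, 5), Mul(Rational(1, 2), Rational(-1, 4))))), -7))) = Mul(64, Add(-927, Mul(Add(15, Add(-2, Mul(Rational(1, 5), Rational(-1, 8)))), -7))) = Mul(64, Add(-927, Mul(Add(15, Add(-2, Rational(-1, 40))), -7))) = Mul(64, Add(-927, Mul(Add(15, Rational(-81, 40)), -7))) = Mul(64, Add(-927, Mul(Rational(519, 40), -7))) = Mul(64, Add(-927, Rational(-3633, 40))) = Mul(64, Rational(-40713, 40)) = Rational(-325704, 5)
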